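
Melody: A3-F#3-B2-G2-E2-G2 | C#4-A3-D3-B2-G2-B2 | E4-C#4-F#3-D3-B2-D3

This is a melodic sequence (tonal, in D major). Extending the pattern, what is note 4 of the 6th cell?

Grouping in 6s, the 4th note of each cell is G2, B2, D3.
Carrying that up a 3rd forward: F#3 → A3 → C#4.

C#4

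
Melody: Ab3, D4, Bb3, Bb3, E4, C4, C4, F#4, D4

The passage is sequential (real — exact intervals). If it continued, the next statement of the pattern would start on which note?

D4

The 3-note cells begin on Ab3, Bb3, C4 — each up a 2nd from the last.
The next head, up a 2nd from C4, is D4.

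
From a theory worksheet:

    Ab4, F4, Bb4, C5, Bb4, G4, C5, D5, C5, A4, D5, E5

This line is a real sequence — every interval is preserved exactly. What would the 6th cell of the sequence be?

The 4-note cells begin on Ab4, Bb4, C5 — each up a 2nd from the last.
Carrying on: D5 → E5 → F#5.
So cell 6 is F#5 D#5 G#5 A#5.

F#5 D#5 G#5 A#5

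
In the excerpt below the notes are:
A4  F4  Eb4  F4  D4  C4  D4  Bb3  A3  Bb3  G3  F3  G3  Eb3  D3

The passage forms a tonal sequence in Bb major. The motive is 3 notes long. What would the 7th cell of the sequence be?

C3 A2 G2

Unit = 3 notes; the statements start on A4, F4, D4, Bb3, G3, moving down a 3rd each time.
Extending down a 3rd: Eb3 → C3.
From C3 the diatonic shape gives C3 A2 G2.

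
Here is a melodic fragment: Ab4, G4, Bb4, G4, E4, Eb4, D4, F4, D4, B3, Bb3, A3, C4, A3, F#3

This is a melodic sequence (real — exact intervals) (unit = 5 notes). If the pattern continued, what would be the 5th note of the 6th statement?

Grouping in 5s, the 5th note of each cell is E4, B3, F#3.
Carrying that down a 4th forward: C#3 → G#2 → D#2.

D#2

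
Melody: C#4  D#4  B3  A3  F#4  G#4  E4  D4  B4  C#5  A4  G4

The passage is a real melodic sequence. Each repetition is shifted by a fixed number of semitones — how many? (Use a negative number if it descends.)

Unit = 4 notes; the statements start on C#4, F#4, B4, moving up a 4th each time.
Counting half-steps from C#4 to F#4: 5.

5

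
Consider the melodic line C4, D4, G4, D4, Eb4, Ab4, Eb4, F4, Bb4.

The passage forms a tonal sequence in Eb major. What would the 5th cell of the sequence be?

Unit = 3 notes; the statements start on C4, D4, Eb4, moving up a 2nd each time.
Continuing the starts: F4 → G4.
So cell 5 is G4 Ab4 D5.

G4 Ab4 D5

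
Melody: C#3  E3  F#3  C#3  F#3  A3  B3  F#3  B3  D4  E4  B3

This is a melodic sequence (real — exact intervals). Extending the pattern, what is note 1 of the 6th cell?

D5

The unit is 4 notes. Position-1 pitches of the 3 shown cells: C#3, F#3, B3.
Extending up a 4th: E4 → A4 → D5.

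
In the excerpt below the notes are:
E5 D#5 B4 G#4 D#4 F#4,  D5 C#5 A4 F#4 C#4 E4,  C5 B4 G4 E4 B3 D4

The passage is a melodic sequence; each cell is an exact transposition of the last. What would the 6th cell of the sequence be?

Gb4 F4 Db4 Bb3 F3 Ab3

With a 6-note motive the entries are E5, D5, C5, each down a 2nd from the previous.
Extending down a 2nd: Bb4 → Ab4 → Gb4.
So cell 6 is Gb4 F4 Db4 Bb3 F3 Ab3.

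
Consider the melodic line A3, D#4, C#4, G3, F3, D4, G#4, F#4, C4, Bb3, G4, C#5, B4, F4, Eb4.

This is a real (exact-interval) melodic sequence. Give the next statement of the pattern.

C5 F#5 E5 Bb4 Ab4

Unit = 5 notes; the statements start on A3, D4, G4, moving up a 4th each time.
So cell 4 is C5 F#5 E5 Bb4 Ab4.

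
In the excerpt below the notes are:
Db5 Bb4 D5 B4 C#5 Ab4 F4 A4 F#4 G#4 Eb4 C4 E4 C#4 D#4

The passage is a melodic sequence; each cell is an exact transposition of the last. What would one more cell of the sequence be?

Unit = 5 notes; the statements start on Db5, Ab4, Eb4, moving down a 4th each time.
Statement 4 starts on Bb3 and keeps the same exact contour: Bb3 G3 B3 G#3 A#3.

Bb3 G3 B3 G#3 A#3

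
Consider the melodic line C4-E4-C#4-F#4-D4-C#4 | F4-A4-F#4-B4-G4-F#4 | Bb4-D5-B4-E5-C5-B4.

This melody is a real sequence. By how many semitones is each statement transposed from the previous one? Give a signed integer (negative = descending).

The 6-note cells begin on C4, F4, Bb4 — each up a 4th from the last.
Counting half-steps from C4 to F4: 5.

5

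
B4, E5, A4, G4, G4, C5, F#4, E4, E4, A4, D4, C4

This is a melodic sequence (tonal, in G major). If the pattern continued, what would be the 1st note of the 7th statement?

The unit is 4 notes. Position-1 pitches of the 3 shown cells: B4, G4, E4.
Extending down a 3rd: C4 → A3 → F#3 → D3.

D3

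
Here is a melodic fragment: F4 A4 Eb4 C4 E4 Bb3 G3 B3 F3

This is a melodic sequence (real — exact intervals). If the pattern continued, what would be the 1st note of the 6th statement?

E2

The unit is 3 notes. Position-1 pitches of the 3 shown cells: F4, C4, G3.
Extending down a 4th: D3 → A2 → E2.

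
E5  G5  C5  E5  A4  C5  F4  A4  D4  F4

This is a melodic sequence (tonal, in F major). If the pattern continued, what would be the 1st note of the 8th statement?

The unit is 2 notes. Position-1 pitches of the 5 shown cells: E5, C5, A4, F4, D4.
Extending down a 3rd: Bb3 → G3 → E3.

E3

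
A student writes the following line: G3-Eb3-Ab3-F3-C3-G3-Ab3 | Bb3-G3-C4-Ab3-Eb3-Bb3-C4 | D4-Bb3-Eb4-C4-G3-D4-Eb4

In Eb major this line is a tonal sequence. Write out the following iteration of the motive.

The 7-note cells begin on G3, Bb3, D4 — each up a 3rd from the last.
Statement 4 starts on F4 and keeps the same diatonic contour: F4 D4 G4 Eb4 Bb3 F4 G4.

F4 D4 G4 Eb4 Bb3 F4 G4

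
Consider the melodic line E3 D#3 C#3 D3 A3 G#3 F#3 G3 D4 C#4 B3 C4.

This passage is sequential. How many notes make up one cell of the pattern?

4

There are 12 notes; a 4-note unit gives 3 cells:
E3 D#3 C#3 D3 | A3 G#3 F#3 G3 | D4 C#4 B3 C4
Each cell is the previous one up a 4th — so the unit is 4 notes.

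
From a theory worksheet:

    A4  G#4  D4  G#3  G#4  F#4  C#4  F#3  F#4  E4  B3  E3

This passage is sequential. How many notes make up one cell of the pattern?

12 notes total. Splitting into 3 groups of 4:
A4 G#4 D4 G#3 | G#4 F#4 C#4 F#3 | F#4 E4 B3 E3
That's a consistent down a 2nd shift per cell, and no other grouping gives one.

4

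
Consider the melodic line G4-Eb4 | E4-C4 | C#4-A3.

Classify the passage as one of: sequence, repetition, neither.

Each 2-note cell is the previous one transposed down a 3rd.

sequence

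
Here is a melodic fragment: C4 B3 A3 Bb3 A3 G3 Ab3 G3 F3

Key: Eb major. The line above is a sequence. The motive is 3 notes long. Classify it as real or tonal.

real

Each cell has the same semitone pattern (-1, -2) — intervals are preserved exactly.
And B3 lies outside Eb major, so the sequence is real rather than tonal.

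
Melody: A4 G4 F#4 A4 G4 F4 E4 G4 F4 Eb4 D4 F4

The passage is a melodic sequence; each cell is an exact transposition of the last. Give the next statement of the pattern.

Eb4 Db4 C4 Eb4

With a 4-note motive the entries are A4, G4, F4, each down a 2nd from the previous.
So cell 4 is Eb4 Db4 C4 Eb4.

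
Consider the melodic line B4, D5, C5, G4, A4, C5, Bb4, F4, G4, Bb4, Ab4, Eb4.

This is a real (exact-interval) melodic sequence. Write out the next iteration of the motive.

Unit = 4 notes; the statements start on B4, A4, G4, moving down a 2nd each time.
Statement 4 starts on F4 and keeps the same exact contour: F4 Ab4 Gb4 Db4.

F4 Ab4 Gb4 Db4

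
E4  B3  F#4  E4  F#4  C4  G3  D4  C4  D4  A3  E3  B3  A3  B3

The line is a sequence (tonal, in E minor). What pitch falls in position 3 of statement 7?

The unit is 5 notes. Position-3 pitches of the 3 shown cells: F#4, D4, B3.
Each moves down a 3rd. Continuing: G3 → E3 → C3 → A2.

A2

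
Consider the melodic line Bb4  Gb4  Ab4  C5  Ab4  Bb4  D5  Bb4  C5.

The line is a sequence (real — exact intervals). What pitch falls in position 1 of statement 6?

G#5

With 3-note cells, note 1 of each statement runs Bb4, C5, D5.
Extending up a 2nd: E5 → F#5 → G#5.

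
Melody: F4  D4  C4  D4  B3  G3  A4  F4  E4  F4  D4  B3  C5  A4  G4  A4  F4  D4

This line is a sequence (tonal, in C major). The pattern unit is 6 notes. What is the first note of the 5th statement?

G5

The 6-note cells begin on F4, A4, C5 — each up a 3rd from the last.
Extending the heads up a 3rd: E5 → G5.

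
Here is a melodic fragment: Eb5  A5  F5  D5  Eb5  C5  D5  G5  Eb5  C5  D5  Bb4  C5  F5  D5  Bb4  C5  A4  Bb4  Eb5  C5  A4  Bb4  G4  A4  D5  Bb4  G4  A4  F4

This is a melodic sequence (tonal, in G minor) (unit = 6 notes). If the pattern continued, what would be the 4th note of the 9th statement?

With 6-note cells, note 4 of each statement runs D5, C5, Bb4, A4, G4.
Each moves down a 2nd. Continuing: F4 → Eb4 → D4 → C4.

C4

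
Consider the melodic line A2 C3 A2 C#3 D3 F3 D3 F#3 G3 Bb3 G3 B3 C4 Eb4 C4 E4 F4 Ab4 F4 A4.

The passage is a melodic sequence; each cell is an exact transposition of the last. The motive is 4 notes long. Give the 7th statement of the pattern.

The 4-note cells begin on A2, D3, G3, C4, F4 — each up a 4th from the last.
Carrying on: Bb4 → Eb5.
So cell 7 is Eb5 Gb5 Eb5 G5.

Eb5 Gb5 Eb5 G5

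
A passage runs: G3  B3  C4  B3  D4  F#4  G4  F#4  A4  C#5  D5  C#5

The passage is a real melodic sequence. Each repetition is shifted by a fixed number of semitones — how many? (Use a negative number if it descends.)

7

Taking 4-note groups, the heads are G3, D4, A4: the pattern moves up a 5th.
G3→D4 is 62 − 55 = 7 semitones.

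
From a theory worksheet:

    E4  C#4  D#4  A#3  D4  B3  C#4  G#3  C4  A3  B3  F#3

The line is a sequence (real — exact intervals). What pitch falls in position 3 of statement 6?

Grouping in 4s, the 3rd note of each cell is D#4, C#4, B3.
Carrying that down a 2nd forward: A3 → G3 → F3.

F3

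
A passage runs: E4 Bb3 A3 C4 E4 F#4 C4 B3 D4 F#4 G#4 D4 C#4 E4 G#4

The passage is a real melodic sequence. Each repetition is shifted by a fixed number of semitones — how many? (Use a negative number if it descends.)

2

Unit = 5 notes; the statements start on E4, F#4, G#4, moving up a 2nd each time.
E4 to F#4 spans +2 semitones.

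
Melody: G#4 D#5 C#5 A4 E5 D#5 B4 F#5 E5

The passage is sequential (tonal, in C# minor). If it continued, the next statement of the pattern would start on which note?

C#5

The 3-note cells begin on G#4, A4, B4 — each up a 2nd from the last.
The next head, up a 2nd from B4, is C#5.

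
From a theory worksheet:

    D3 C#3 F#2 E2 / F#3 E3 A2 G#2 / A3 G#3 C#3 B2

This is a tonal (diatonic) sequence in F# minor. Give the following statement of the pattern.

C#4 B3 E3 D3

With a 4-note motive the entries are D3, F#3, A3, each up a 3rd from the previous.
Statement 4 starts on C#4 and keeps the same diatonic contour: C#4 B3 E3 D3.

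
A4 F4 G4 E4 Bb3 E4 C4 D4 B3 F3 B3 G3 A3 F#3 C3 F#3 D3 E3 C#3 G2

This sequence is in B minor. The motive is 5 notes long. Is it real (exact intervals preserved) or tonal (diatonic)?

Each cell has the same semitone pattern (-4, 2, -3, -6) — intervals are preserved exactly.
And F4 lies outside B minor, so the sequence is real rather than tonal.

real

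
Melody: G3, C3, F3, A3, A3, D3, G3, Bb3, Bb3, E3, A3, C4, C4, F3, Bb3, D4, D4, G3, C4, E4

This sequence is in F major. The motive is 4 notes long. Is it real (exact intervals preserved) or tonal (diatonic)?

Every note is diatonic to F major.
Cell 1 has +4 semitones from note 3 to 4, but cell 2 has +3 — the interval quality changes while the contour stays the same, which is the hallmark of a tonal sequence.

tonal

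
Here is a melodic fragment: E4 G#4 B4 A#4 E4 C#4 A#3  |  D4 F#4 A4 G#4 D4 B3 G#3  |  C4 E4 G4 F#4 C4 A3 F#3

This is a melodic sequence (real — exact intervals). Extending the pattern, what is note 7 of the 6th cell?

Grouping in 7s, the 7th note of each cell is A#3, G#3, F#3.
Extending down a 2nd: E3 → D3 → C3.

C3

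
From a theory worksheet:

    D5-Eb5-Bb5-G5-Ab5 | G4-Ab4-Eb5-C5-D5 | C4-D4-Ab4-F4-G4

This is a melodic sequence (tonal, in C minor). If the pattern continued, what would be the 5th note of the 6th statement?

Bb2

The unit is 5 notes. Position-5 pitches of the 3 shown cells: Ab5, D5, G4.
Carrying that down a 5th forward: C4 → F3 → Bb2.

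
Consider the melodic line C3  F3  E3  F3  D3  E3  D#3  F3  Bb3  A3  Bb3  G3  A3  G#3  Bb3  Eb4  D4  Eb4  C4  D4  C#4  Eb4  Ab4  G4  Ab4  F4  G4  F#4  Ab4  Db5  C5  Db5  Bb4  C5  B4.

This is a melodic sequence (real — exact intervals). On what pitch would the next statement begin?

The 7-note cells begin on C3, F3, Bb3, Eb4, Ab4 — each up a 4th from the last.
The next head, up a 4th from Ab4, is Db5.

Db5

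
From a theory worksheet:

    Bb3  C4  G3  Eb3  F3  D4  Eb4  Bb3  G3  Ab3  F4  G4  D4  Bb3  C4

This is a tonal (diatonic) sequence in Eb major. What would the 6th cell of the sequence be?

Eb5 F5 C5 Ab4 Bb4

Taking 5-note groups, the heads are Bb3, D4, F4: the pattern moves up a 3rd.
Extending up a 3rd: Ab4 → C5 → Eb5.
Statement 6 starts on Eb5 and keeps the same diatonic contour: Eb5 F5 C5 Ab4 Bb4.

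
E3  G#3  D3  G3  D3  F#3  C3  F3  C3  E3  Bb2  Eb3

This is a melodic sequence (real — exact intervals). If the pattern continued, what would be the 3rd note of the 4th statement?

The unit is 4 notes. Position-3 pitches of the 3 shown cells: D3, C3, Bb2.
One more down a 2nd gives Ab2.

Ab2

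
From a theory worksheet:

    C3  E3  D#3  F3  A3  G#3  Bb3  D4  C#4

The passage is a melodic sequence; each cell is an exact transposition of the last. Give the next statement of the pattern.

Unit = 3 notes; the statements start on C3, F3, Bb3, moving up a 4th each time.
So cell 4 is Eb4 G4 F#4.

Eb4 G4 F#4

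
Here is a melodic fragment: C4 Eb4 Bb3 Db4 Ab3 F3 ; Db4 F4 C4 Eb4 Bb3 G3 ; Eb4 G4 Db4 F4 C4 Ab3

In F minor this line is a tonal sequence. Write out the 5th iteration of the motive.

Unit = 6 notes; the statements start on C4, Db4, Eb4, moving up a 2nd each time.
Carrying on: F4 → G4.
Statement 5 starts on G4 and keeps the same diatonic contour: G4 Bb4 F4 Ab4 Eb4 C4.

G4 Bb4 F4 Ab4 Eb4 C4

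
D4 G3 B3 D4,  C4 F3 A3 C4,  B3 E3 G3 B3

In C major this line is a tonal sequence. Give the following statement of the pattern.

With a 4-note motive the entries are D4, C4, B3, each down a 2nd from the previous.
So cell 4 is A3 D3 F3 A3.

A3 D3 F3 A3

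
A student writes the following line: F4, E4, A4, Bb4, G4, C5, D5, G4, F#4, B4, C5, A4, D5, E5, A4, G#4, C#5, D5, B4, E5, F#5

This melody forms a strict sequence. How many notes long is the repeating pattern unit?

There are 21 notes; a 7-note unit gives 3 cells:
F4 E4 A4 Bb4 G4 C5 D5 | G4 F#4 B4 C5 A4 D5 E5 | A4 G#4 C#5 D5 B4 E5 F#5
That's a consistent up a 2nd shift per cell, and no other grouping gives one.

7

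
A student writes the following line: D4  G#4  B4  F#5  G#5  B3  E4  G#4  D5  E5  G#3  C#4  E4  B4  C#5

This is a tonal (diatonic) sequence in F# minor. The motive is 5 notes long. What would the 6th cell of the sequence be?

Taking 5-note groups, the heads are D4, B3, G#3: the pattern moves down a 3rd.
Continuing the starts: E3 → C#3 → A2.
Statement 6 starts on A2 and keeps the same diatonic contour: A2 D3 F#3 C#4 D4.

A2 D3 F#3 C#4 D4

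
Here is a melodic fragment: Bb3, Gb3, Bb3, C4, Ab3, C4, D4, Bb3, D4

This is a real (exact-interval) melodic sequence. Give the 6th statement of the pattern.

Unit = 3 notes; the statements start on Bb3, C4, D4, moving up a 2nd each time.
Extending up a 2nd: E4 → F#4 → G#4.
From G#4 the exact shape gives G#4 E4 G#4.

G#4 E4 G#4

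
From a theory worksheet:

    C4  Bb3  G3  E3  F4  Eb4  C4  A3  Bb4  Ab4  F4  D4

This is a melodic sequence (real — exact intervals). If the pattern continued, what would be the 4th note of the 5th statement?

With 4-note cells, note 4 of each statement runs E3, A3, D4.
Extending up a 4th: G4 → C5.

C5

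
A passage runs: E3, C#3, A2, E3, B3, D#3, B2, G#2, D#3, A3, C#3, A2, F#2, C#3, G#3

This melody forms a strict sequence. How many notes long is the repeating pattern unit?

5

There are 15 notes; a 5-note unit gives 3 cells:
E3 C#3 A2 E3 B3 | D#3 B2 G#2 D#3 A3 | C#3 A2 F#2 C#3 G#3
Every group is a transposition down a 2nd of the one before; no shorter unit works.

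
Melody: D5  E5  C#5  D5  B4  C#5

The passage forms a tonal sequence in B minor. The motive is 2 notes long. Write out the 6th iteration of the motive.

F#4 G4

The 2-note cells begin on D5, C#5, B4 — each down a 2nd from the last.
Carrying on: A4 → G4 → F#4.
So cell 6 is F#4 G4.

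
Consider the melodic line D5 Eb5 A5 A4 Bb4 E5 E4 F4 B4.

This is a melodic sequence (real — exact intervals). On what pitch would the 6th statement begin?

With a 3-note motive the entries are D5, A4, E4, each down a 4th from the previous.
Extending the heads down a 4th: B3 → F#3 → C#3.

C#3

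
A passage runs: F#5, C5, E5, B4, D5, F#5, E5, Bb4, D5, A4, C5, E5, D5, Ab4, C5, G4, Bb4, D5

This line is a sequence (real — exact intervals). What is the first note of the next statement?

With a 6-note motive the entries are F#5, E5, D5, each down a 2nd from the previous.
One more step down a 2nd gives C5.

C5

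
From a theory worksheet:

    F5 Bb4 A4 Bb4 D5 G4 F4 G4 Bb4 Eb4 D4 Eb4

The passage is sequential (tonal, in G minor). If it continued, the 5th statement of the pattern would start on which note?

Eb4

With a 4-note motive the entries are F5, D5, Bb4, each down a 3rd from the previous.
Continuing: G4 → Eb4. Statement 5 starts on Eb4.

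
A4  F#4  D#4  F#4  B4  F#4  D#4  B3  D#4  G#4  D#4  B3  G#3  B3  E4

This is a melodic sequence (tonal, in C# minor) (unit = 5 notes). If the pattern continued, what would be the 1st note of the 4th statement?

The unit is 5 notes. Position-1 pitches of the 3 shown cells: A4, F#4, D#4.
One more down a 3rd gives B3.

B3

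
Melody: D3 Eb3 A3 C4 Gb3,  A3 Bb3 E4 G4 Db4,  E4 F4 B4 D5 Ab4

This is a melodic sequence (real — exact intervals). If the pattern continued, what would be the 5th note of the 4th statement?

Eb5

The unit is 5 notes. Position-5 pitches of the 3 shown cells: Gb3, Db4, Ab4.
One more up a 5th gives Eb5.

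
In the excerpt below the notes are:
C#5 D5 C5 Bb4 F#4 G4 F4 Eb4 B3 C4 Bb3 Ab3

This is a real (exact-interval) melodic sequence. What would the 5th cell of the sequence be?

Unit = 4 notes; the statements start on C#5, F#4, B3, moving down a 5th each time.
Carrying on: E3 → A2.
From A2 the exact shape gives A2 Bb2 Ab2 Gb2.

A2 Bb2 Ab2 Gb2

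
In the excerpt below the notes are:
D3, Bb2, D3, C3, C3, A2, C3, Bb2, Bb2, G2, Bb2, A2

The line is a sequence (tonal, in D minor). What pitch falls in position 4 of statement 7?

Grouping in 4s, the 4th note of each cell is C3, Bb2, A2.
Extending down a 2nd: G2 → F2 → E2 → D2.

D2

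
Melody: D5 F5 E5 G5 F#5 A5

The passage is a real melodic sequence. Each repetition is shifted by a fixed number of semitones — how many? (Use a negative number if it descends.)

The 2-note cells begin on D5, E5, F#5 — each up a 2nd from the last.
Counting half-steps from D5 to E5: 2.

2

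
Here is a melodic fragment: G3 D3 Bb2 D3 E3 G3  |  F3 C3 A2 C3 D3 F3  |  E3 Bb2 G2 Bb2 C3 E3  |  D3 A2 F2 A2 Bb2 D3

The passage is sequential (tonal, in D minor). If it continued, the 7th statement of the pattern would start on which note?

The 6-note cells begin on G3, F3, E3, D3 — each down a 2nd from the last.
Continuing: C3 → Bb2 → A2. Statement 7 starts on A2.

A2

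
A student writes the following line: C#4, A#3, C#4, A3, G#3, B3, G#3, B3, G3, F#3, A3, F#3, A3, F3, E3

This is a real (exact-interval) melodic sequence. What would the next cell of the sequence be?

With a 5-note motive the entries are C#4, B3, A3, each down a 2nd from the previous.
Statement 4 starts on G3 and keeps the same exact contour: G3 E3 G3 Eb3 D3.

G3 E3 G3 Eb3 D3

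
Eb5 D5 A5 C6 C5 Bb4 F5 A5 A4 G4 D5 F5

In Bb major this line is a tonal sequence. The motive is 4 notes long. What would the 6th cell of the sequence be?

Bb3 A3 Eb4 G4

Taking 4-note groups, the heads are Eb5, C5, A4: the pattern moves down a 3rd.
Extending down a 3rd: F4 → D4 → Bb3.
Statement 6 starts on Bb3 and keeps the same diatonic contour: Bb3 A3 Eb4 G4.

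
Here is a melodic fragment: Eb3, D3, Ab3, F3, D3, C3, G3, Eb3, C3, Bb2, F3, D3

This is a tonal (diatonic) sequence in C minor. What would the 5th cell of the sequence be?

The 4-note cells begin on Eb3, D3, C3 — each down a 2nd from the last.
Continuing the starts: Bb2 → Ab2.
Statement 5 starts on Ab2 and keeps the same diatonic contour: Ab2 G2 D3 Bb2.

Ab2 G2 D3 Bb2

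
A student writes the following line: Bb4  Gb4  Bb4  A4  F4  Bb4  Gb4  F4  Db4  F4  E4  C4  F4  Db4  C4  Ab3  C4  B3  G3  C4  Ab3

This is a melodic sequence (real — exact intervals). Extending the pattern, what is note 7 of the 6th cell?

F2

Grouping in 7s, the 7th note of each cell is Gb4, Db4, Ab3.
Extending down a 4th: Eb3 → Bb2 → F2.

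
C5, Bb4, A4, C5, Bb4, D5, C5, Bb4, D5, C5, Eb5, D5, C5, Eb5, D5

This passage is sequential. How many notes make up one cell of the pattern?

There are 15 notes; a 5-note unit gives 3 cells:
C5 Bb4 A4 C5 Bb4 | D5 C5 Bb4 D5 C5 | Eb5 D5 C5 Eb5 D5
Each cell is the previous one up a 2nd — so the unit is 5 notes.

5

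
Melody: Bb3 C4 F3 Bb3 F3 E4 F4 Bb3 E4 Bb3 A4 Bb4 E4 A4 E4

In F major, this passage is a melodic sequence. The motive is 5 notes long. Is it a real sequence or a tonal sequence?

tonal

Every note is diatonic to F major.
Cell 1 has +2 semitones from note 1 to 2, but cell 2 has +1 — the interval quality changes while the contour stays the same, which is the hallmark of a tonal sequence.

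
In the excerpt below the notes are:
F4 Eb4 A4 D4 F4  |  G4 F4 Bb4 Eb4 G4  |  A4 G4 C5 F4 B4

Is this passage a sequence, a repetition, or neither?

Note 5 of cell 3 is B4; if this were a sequence it would be A4. No unit length gives a consistent transposition pattern.

neither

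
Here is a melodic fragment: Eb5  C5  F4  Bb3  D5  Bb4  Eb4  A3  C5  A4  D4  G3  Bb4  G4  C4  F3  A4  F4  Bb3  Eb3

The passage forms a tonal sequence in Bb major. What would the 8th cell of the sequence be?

Eb4 C4 F3 Bb2

Taking 4-note groups, the heads are Eb5, D5, C5, Bb4, A4: the pattern moves down a 2nd.
Extending down a 2nd: G4 → F4 → Eb4.
From Eb4 the diatonic shape gives Eb4 C4 F3 Bb2.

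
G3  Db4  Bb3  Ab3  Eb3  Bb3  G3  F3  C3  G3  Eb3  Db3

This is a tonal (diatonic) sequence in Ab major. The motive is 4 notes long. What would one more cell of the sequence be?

Ab2 Eb3 C3 Bb2

The 4-note cells begin on G3, Eb3, C3 — each down a 3rd from the last.
So cell 4 is Ab2 Eb3 C3 Bb2.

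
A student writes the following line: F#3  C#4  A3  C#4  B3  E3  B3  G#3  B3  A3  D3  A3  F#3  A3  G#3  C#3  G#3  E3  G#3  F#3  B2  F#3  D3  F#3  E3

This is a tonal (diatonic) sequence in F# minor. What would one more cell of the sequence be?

A2 E3 C#3 E3 D3

Taking 5-note groups, the heads are F#3, E3, D3, C#3, B2: the pattern moves down a 2nd.
From A2 the diatonic shape gives A2 E3 C#3 E3 D3.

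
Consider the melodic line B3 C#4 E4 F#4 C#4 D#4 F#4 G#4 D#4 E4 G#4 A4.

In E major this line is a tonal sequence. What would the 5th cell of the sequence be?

F#4 G#4 B4 C#5

With a 4-note motive the entries are B3, C#4, D#4, each up a 2nd from the previous.
Continuing the starts: E4 → F#4.
From F#4 the diatonic shape gives F#4 G#4 B4 C#5.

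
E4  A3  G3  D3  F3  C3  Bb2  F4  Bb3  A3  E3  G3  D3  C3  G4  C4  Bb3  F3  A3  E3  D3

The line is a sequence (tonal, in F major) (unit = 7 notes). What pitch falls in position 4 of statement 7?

C4

With 7-note cells, note 4 of each statement runs D3, E3, F3.
Each moves up a 2nd. Continuing: G3 → A3 → Bb3 → C4.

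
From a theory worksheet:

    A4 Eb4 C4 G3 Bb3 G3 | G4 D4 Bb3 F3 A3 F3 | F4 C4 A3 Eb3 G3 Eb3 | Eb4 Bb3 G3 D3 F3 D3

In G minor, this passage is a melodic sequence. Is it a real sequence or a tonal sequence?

tonal

Every note is diatonic to G minor.
Cell 1 has -6 semitones from note 1 to 2, but cell 2 has -5 — the interval quality changes while the contour stays the same, which is the hallmark of a tonal sequence.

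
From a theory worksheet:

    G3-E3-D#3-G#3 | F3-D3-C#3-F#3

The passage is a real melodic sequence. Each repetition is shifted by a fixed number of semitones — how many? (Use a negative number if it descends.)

-2

The 4-note cells begin on G3, F3 — each down a 2nd from the last.
Counting half-steps from G3 to F3: -2.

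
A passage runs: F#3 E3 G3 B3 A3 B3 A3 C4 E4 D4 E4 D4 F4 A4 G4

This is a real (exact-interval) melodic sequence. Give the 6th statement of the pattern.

The 5-note cells begin on F#3, B3, E4 — each up a 4th from the last.
Continuing the starts: A4 → D5 → G5.
From G5 the exact shape gives G5 F5 Ab5 C6 Bb5.

G5 F5 Ab5 C6 Bb5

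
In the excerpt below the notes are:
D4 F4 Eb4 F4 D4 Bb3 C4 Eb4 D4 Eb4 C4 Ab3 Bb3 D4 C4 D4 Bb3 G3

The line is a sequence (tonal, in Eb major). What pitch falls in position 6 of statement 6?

Grouping in 6s, the 6th note of each cell is Bb3, Ab3, G3.
Carrying that down a 2nd forward: F3 → Eb3 → D3.

D3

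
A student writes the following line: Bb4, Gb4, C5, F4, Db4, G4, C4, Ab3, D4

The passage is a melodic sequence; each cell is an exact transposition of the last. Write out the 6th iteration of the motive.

The 3-note cells begin on Bb4, F4, C4 — each down a 4th from the last.
Extending down a 4th: G3 → D3 → A2.
So cell 6 is A2 F2 B2.

A2 F2 B2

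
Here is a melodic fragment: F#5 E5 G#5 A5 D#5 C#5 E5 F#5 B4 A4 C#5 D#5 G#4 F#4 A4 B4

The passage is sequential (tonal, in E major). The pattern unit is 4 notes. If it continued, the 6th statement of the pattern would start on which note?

With a 4-note motive the entries are F#5, D#5, B4, G#4, each down a 3rd from the previous.
Extending the heads down a 3rd: E4 → C#4.

C#4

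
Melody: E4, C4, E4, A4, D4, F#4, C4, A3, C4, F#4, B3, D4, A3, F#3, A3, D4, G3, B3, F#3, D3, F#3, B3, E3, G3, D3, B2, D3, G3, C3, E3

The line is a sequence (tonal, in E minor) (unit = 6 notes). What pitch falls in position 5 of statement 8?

D2

The unit is 6 notes. Position-5 pitches of the 5 shown cells: D4, B3, G3, E3, C3.
Extending down a 3rd: A2 → F#2 → D2.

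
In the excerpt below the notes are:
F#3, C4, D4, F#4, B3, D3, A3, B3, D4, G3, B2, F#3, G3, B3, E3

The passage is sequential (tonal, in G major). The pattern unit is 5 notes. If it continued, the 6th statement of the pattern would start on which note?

With a 5-note motive the entries are F#3, D3, B2, each down a 3rd from the previous.
Continuing: G2 → E2 → C2. Statement 6 starts on C2.

C2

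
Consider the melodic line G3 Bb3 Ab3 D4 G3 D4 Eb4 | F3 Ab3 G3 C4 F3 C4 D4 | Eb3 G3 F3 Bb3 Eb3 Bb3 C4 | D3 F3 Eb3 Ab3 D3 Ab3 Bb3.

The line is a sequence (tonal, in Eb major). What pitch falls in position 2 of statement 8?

Bb2

Grouping in 7s, the 2nd note of each cell is Bb3, Ab3, G3, F3.
Extending down a 2nd: Eb3 → D3 → C3 → Bb2.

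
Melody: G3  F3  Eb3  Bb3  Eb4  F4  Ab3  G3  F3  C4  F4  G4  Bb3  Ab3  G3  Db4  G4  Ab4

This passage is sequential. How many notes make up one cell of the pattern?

6

There are 18 notes; a 6-note unit gives 3 cells:
G3 F3 Eb3 Bb3 Eb4 F4 | Ab3 G3 F3 C4 F4 G4 | Bb3 Ab3 G3 Db4 G4 Ab4
Each cell is the previous one up a 2nd — so the unit is 6 notes.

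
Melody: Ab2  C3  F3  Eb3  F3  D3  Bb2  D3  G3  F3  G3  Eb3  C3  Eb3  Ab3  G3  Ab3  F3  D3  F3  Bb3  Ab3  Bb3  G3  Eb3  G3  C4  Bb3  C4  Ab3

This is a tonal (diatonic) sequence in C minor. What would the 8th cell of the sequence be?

With a 6-note motive the entries are Ab2, Bb2, C3, D3, Eb3, each up a 2nd from the previous.
Extending up a 2nd: F3 → G3 → Ab3.
Statement 8 starts on Ab3 and keeps the same diatonic contour: Ab3 C4 F4 Eb4 F4 D4.

Ab3 C4 F4 Eb4 F4 D4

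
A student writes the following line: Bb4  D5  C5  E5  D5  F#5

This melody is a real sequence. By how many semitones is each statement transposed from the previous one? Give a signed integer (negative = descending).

Unit = 2 notes; the statements start on Bb4, C5, D5, moving up a 2nd each time.
Bb4→C5 is 72 − 70 = 2 semitones.

2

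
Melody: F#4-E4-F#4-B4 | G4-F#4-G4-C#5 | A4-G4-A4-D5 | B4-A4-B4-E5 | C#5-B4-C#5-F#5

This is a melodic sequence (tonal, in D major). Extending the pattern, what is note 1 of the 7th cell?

E5

With 4-note cells, note 1 of each statement runs F#4, G4, A4, B4, C#5.
Each moves up a 2nd. Continuing: D5 → E5.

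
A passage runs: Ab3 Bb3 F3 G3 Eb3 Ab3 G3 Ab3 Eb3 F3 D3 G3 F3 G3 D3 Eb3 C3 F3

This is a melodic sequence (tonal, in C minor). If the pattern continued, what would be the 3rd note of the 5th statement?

Bb2

The unit is 6 notes. Position-3 pitches of the 3 shown cells: F3, Eb3, D3.
Each moves down a 2nd. Continuing: C3 → Bb2.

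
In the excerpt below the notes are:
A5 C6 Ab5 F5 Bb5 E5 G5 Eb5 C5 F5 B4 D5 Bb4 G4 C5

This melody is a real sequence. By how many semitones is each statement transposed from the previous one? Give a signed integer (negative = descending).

-5

The 5-note cells begin on A5, E5, B4 — each down a 4th from the last.
Counting half-steps from A5 to E5: -5.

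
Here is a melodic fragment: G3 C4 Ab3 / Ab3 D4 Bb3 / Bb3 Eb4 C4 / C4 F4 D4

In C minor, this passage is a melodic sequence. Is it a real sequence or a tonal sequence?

Every note is diatonic to C minor.
Cell 1 has +5 semitones from note 1 to 2, but cell 2 has +6 — the interval quality changes while the contour stays the same, which is the hallmark of a tonal sequence.

tonal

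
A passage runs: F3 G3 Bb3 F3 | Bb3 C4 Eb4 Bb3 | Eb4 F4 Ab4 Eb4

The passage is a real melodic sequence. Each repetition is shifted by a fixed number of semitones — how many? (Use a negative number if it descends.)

5

With a 4-note motive the entries are F3, Bb3, Eb4, each up a 4th from the previous.
Counting half-steps from F3 to Bb3: 5.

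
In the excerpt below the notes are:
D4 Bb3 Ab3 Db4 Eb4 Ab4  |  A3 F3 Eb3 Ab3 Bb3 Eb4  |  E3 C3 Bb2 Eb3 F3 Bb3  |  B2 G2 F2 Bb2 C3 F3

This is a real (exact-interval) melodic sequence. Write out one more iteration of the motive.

F#2 D2 C2 F2 G2 C3

Unit = 6 notes; the statements start on D4, A3, E3, B2, moving down a 4th each time.
From F#2 the exact shape gives F#2 D2 C2 F2 G2 C3.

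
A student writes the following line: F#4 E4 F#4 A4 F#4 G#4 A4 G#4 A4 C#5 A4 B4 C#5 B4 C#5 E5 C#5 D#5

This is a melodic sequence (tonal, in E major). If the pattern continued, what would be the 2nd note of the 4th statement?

D#5

With 6-note cells, note 2 of each statement runs E4, G#4, B4.
From B4, up a 3rd gives D#5.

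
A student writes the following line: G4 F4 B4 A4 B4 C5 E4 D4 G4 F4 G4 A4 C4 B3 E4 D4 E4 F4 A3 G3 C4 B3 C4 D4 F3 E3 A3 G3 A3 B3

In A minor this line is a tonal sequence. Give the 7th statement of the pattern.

B2 A2 D3 C3 D3 E3

The 6-note cells begin on G4, E4, C4, A3, F3 — each down a 3rd from the last.
Continuing the starts: D3 → B2.
Statement 7 starts on B2 and keeps the same diatonic contour: B2 A2 D3 C3 D3 E3.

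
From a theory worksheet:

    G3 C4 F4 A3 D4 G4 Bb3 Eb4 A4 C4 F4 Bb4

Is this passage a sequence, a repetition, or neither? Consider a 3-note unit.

Each 3-note cell is the previous one transposed up a 2nd.

sequence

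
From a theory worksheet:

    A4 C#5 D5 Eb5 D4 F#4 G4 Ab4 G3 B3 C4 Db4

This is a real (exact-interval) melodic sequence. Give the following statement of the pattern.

The 4-note cells begin on A4, D4, G3 — each down a 5th from the last.
From C3 the exact shape gives C3 E3 F3 Gb3.

C3 E3 F3 Gb3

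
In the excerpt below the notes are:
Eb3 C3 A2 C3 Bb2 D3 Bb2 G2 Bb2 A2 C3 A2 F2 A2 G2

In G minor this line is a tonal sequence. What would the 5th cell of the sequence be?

Unit = 5 notes; the statements start on Eb3, D3, C3, moving down a 2nd each time.
Continuing the starts: Bb2 → A2.
Statement 5 starts on A2 and keeps the same diatonic contour: A2 F2 D2 F2 Eb2.

A2 F2 D2 F2 Eb2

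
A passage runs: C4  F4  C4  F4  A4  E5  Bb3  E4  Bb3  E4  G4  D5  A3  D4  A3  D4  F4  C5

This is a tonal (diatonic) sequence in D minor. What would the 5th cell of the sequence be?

Unit = 6 notes; the statements start on C4, Bb3, A3, moving down a 2nd each time.
Extending down a 2nd: G3 → F3.
From F3 the diatonic shape gives F3 Bb3 F3 Bb3 D4 A4.

F3 Bb3 F3 Bb3 D4 A4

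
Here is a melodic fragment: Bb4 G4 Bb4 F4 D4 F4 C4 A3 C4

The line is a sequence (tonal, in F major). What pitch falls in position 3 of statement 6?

A2

With 3-note cells, note 3 of each statement runs Bb4, F4, C4.
Carrying that down a 4th forward: G3 → D3 → A2.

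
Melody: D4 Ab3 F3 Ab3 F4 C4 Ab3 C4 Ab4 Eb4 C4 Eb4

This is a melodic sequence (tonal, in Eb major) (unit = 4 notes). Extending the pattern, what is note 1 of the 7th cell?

The unit is 4 notes. Position-1 pitches of the 3 shown cells: D4, F4, Ab4.
Carrying that up a 3rd forward: C5 → Eb5 → G5 → Bb5.

Bb5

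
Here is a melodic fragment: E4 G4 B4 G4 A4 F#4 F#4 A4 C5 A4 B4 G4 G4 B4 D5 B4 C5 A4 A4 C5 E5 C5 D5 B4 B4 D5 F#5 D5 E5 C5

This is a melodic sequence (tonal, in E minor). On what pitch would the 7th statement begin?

D5

With a 6-note motive the entries are E4, F#4, G4, A4, B4, each up a 2nd from the previous.
Extending the heads up a 2nd: C5 → D5.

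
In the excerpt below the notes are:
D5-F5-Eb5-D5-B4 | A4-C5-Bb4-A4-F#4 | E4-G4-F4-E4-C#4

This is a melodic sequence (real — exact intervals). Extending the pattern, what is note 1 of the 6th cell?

C#3

With 5-note cells, note 1 of each statement runs D5, A4, E4.
Each moves down a 4th. Continuing: B3 → F#3 → C#3.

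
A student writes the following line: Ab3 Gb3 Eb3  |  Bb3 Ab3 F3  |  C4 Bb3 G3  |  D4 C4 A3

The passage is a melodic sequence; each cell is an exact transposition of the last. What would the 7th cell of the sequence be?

Taking 3-note groups, the heads are Ab3, Bb3, C4, D4: the pattern moves up a 2nd.
Continuing the starts: E4 → F#4 → G#4.
Statement 7 starts on G#4 and keeps the same exact contour: G#4 F#4 D#4.

G#4 F#4 D#4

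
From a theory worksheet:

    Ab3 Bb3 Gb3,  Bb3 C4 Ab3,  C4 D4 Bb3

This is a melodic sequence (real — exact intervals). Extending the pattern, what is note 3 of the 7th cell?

F#4

Grouping in 3s, the 3rd note of each cell is Gb3, Ab3, Bb3.
Carrying that up a 2nd forward: C4 → D4 → E4 → F#4.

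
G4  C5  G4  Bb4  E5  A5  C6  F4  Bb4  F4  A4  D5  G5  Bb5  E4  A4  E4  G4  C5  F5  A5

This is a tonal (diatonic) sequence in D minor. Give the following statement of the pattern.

D4 G4 D4 F4 Bb4 E5 G5

Unit = 7 notes; the statements start on G4, F4, E4, moving down a 2nd each time.
From D4 the diatonic shape gives D4 G4 D4 F4 Bb4 E5 G5.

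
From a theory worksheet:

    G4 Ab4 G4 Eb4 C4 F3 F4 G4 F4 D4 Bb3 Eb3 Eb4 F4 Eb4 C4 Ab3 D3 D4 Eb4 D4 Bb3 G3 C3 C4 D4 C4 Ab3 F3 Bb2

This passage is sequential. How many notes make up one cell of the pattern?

30 notes total. Splitting into 5 groups of 6:
G4 Ab4 G4 Eb4 C4 F3 | F4 G4 F4 D4 Bb3 Eb3 | Eb4 F4 Eb4 C4 Ab3 D3 | D4 Eb4 D4 Bb3 G3 C3 | C4 D4 C4 Ab3 F3 Bb2
Every group is a transposition down a 2nd of the one before; no shorter unit works.

6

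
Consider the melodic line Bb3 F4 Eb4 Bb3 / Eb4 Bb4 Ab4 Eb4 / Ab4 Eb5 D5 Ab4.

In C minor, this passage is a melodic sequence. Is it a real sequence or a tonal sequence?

Every note is diatonic to C minor.
Cell 1 has -2 semitones from note 2 to 3, but cell 3 has -1 — the interval quality changes while the contour stays the same, which is the hallmark of a tonal sequence.

tonal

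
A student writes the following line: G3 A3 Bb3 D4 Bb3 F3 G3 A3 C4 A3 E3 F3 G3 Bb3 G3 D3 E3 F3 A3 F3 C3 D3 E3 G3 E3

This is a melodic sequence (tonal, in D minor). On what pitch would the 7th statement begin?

A2

Unit = 5 notes; the statements start on G3, F3, E3, D3, C3, moving down a 2nd each time.
Extending the heads down a 2nd: Bb2 → A2.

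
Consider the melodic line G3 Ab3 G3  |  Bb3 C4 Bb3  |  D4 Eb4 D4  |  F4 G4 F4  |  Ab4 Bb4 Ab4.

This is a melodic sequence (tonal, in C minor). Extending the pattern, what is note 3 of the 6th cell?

C5

Grouping in 3s, the 3rd note of each cell is G3, Bb3, D4, F4, Ab4.
Each moves up a 3rd; the next is C5.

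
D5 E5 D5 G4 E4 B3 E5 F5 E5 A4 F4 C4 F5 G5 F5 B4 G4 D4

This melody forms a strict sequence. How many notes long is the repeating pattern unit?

There are 18 notes; a 6-note unit gives 3 cells:
D5 E5 D5 G4 E4 B3 | E5 F5 E5 A4 F4 C4 | F5 G5 F5 B4 G4 D4
Each cell is the previous one up a 2nd — so the unit is 6 notes.

6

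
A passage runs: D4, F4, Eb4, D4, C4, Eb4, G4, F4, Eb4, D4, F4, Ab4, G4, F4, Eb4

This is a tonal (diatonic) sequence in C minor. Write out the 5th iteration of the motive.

Ab4 C5 Bb4 Ab4 G4

Taking 5-note groups, the heads are D4, Eb4, F4: the pattern moves up a 2nd.
Carrying on: G4 → Ab4.
Statement 5 starts on Ab4 and keeps the same diatonic contour: Ab4 C5 Bb4 Ab4 G4.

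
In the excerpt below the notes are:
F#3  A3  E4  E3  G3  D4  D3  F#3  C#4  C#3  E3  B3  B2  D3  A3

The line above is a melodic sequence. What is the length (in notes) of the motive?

3

15 notes total. Splitting into 5 groups of 3:
F#3 A3 E4 | E3 G3 D4 | D3 F#3 C#4 | C#3 E3 B3 | B2 D3 A3
Each cell is the previous one down a 2nd — so the unit is 3 notes.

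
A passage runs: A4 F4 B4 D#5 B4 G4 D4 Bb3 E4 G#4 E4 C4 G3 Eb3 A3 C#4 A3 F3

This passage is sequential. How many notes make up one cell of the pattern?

6

18 notes total. Splitting into 3 groups of 6:
A4 F4 B4 D#5 B4 G4 | D4 Bb3 E4 G#4 E4 C4 | G3 Eb3 A3 C#4 A3 F3
That's a consistent down a 5th shift per cell, and no other grouping gives one.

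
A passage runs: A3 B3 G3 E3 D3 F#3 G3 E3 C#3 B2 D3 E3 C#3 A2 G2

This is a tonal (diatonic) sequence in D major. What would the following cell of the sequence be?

Unit = 5 notes; the statements start on A3, F#3, D3, moving down a 3rd each time.
Statement 4 starts on B2 and keeps the same diatonic contour: B2 C#3 A2 F#2 E2.

B2 C#3 A2 F#2 E2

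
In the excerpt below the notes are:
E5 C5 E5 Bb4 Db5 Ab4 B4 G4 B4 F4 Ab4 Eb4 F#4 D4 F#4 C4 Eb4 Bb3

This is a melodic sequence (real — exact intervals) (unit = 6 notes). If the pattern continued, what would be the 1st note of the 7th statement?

A#2

Grouping in 6s, the 1st note of each cell is E5, B4, F#4.
Each moves down a 4th. Continuing: C#4 → G#3 → D#3 → A#2.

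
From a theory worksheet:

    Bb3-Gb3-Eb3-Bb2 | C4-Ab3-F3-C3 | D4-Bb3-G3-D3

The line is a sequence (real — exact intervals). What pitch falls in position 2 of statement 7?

F#4

With 4-note cells, note 2 of each statement runs Gb3, Ab3, Bb3.
Carrying that up a 2nd forward: C4 → D4 → E4 → F#4.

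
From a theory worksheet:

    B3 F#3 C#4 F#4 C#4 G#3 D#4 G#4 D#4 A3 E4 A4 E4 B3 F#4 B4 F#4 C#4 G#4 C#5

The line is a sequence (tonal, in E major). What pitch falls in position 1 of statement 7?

A4

Grouping in 4s, the 1st note of each cell is B3, C#4, D#4, E4, F#4.
Extending up a 2nd: G#4 → A4.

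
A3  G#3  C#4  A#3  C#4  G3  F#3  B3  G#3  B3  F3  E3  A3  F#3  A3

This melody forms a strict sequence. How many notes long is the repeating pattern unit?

5

Try groups of 5 (3 cells in 15 notes):
A3 G#3 C#4 A#3 C#4 | G3 F#3 B3 G#3 B3 | F3 E3 A3 F#3 A3
Each cell is the previous one down a 2nd — so the unit is 5 notes.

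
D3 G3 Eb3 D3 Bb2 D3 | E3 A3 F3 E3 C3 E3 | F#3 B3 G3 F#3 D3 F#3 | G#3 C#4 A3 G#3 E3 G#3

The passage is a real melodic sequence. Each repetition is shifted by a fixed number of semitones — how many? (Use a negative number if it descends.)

2

The 6-note cells begin on D3, E3, F#3, G#3 — each up a 2nd from the last.
D3→E3 is 52 − 50 = 2 semitones.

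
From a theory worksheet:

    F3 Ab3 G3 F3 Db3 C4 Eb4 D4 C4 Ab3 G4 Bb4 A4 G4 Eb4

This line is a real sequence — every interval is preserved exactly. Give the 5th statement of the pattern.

The 5-note cells begin on F3, C4, G4 — each up a 5th from the last.
Extending up a 5th: D5 → A5.
From A5 the exact shape gives A5 C6 B5 A5 F5.

A5 C6 B5 A5 F5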